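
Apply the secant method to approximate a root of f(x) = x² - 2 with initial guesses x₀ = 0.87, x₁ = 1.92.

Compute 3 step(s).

f(x) = x² - 2
x₀ = 0.87, x₁ = 1.92

Secant formula: x_{n+1} = x_n - f(x_n)(x_n - x_{n-1})/(f(x_n) - f(x_{n-1}))

Iteration 1:
  f(0.870000) = -1.243100
  f(1.920000) = 1.686400
  x_2 = 1.920000 - 1.686400×(1.920000 - 0.870000)/(1.686400 - (-1.243100))
       = 1.315556
Iteration 2:
  f(1.920000) = 1.686400
  f(1.315556) = -0.269314
  x_3 = 1.315556 - (-0.269314)×(1.315556 - 1.920000)/(-0.269314 - 1.686400)
       = 1.398791
Iteration 3:
  f(1.315556) = -0.269314
  f(1.398791) = -0.043383
  x_4 = 1.398791 - (-0.043383)×(1.398791 - 1.315556)/(-0.043383 - (-0.269314))
       = 1.414774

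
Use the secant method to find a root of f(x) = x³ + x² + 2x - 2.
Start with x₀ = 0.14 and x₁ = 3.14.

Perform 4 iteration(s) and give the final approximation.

f(x) = x³ + x² + 2x - 2
x₀ = 0.14, x₁ = 3.14

Secant formula: x_{n+1} = x_n - f(x_n)(x_n - x_{n-1})/(f(x_n) - f(x_{n-1}))

Iteration 1:
  f(0.140000) = -1.697656
  f(3.140000) = 45.098744
  x_2 = 3.140000 - 45.098744×(3.140000 - 0.140000)/(45.098744 - (-1.697656))
       = 0.248832
Iteration 2:
  f(3.140000) = 45.098744
  f(0.248832) = -1.425010
  x_3 = 0.248832 - (-1.425010)×(0.248832 - 3.140000)/(-1.425010 - 45.098744)
       = 0.337388
Iteration 3:
  f(0.248832) = -1.425010
  f(0.337388) = -1.172988
  x_4 = 0.337388 - (-1.172988)×(0.337388 - 0.248832)/(-1.172988 - (-1.425010))
       = 0.749553
Iteration 4:
  f(0.337388) = -1.172988
  f(0.749553) = 0.482054
  x_5 = 0.749553 - 0.482054×(0.749553 - 0.337388)/(0.482054 - (-1.172988))
       = 0.629504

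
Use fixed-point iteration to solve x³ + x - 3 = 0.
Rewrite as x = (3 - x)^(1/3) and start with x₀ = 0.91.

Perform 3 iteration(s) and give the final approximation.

Equation: x³ + x - 3 = 0
Fixed-point form: x = (3 - x)^(1/3)
x₀ = 0.91

x_1 = g(0.910000) = 1.278543
x_2 = g(1.278543) = 1.198483
x_3 = g(1.198483) = 1.216782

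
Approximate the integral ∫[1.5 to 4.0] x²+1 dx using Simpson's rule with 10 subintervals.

f(x) = x²+1
a = 1.5, b = 4.0, n = 10
h = (b - a)/n = 0.250000

Simpson's rule: (h/3)[f(x₀) + 4f(x₁) + 2f(x₂) + ... + f(xₙ)]

x_0 = 1.5000, f(x_0) = 3.250000, coefficient = 1
x_1 = 1.7500, f(x_1) = 4.062500, coefficient = 4
x_2 = 2.0000, f(x_2) = 5.000000, coefficient = 2
x_3 = 2.2500, f(x_3) = 6.062500, coefficient = 4
x_4 = 2.5000, f(x_4) = 7.250000, coefficient = 2
x_5 = 2.7500, f(x_5) = 8.562500, coefficient = 4
x_6 = 3.0000, f(x_6) = 10.000000, coefficient = 2
x_7 = 3.2500, f(x_7) = 11.562500, coefficient = 4
x_8 = 3.5000, f(x_8) = 13.250000, coefficient = 2
x_9 = 3.7500, f(x_9) = 15.062500, coefficient = 4
x_10 = 4.0000, f(x_10) = 17.000000, coefficient = 1

I ≈ (0.250000/3) × 272.500000 = 22.708333
Exact value: 22.708333
Error: 0.000000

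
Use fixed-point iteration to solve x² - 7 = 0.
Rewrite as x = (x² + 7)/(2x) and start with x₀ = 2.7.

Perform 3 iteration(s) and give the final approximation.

Equation: x² - 7 = 0
Fixed-point form: x = (x² + 7)/(2x)
x₀ = 2.7

x_1 = g(2.700000) = 2.646296
x_2 = g(2.646296) = 2.645751
x_3 = g(2.645751) = 2.645751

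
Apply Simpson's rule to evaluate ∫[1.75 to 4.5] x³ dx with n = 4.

f(x) = x³
a = 1.75, b = 4.5, n = 4
h = (b - a)/n = 0.687500

Simpson's rule: (h/3)[f(x₀) + 4f(x₁) + 2f(x₂) + ... + f(xₙ)]

x_0 = 1.7500, f(x_0) = 5.359375, coefficient = 1
x_1 = 2.4375, f(x_1) = 14.482178, coefficient = 4
x_2 = 3.1250, f(x_2) = 30.517578, coefficient = 2
x_3 = 3.8125, f(x_3) = 55.415283, coefficient = 4
x_4 = 4.5000, f(x_4) = 91.125000, coefficient = 1

I ≈ (0.687500/3) × 437.109375 = 100.170898
Exact value: 100.170898
Error: 0.000000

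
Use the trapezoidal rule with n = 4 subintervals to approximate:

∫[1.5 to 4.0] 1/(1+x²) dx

f(x) = 1/(1+x²)
a = 1.5, b = 4.0, n = 4
h = (b - a)/n = 0.625000

Trapezoidal rule: (h/2)[f(x₀) + 2f(x₁) + 2f(x₂) + ... + f(xₙ)]

x_0 = 1.5000, f(x_0) = 0.307692, coefficient = 1
x_1 = 2.1250, f(x_1) = 0.181303, coefficient = 2
x_2 = 2.7500, f(x_2) = 0.116788, coefficient = 2
x_3 = 3.3750, f(x_3) = 0.080706, coefficient = 2
x_4 = 4.0000, f(x_4) = 0.058824, coefficient = 1

I ≈ (0.625000/2) × 1.124111 = 0.351285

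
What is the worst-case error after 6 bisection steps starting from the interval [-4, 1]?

Bisection error bound: |error| ≤ (b-a)/2^n
|error| ≤ (1 - (-4))/2^6 = 5/2^6
|error| ≤ 0.0781250000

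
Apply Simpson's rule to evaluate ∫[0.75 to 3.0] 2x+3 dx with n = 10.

f(x) = 2x+3
a = 0.75, b = 3.0, n = 10
h = (b - a)/n = 0.225000

Simpson's rule: (h/3)[f(x₀) + 4f(x₁) + 2f(x₂) + ... + f(xₙ)]

x_0 = 0.7500, f(x_0) = 4.500000, coefficient = 1
x_1 = 0.9750, f(x_1) = 4.950000, coefficient = 4
x_2 = 1.2000, f(x_2) = 5.400000, coefficient = 2
x_3 = 1.4250, f(x_3) = 5.850000, coefficient = 4
x_4 = 1.6500, f(x_4) = 6.300000, coefficient = 2
x_5 = 1.8750, f(x_5) = 6.750000, coefficient = 4
x_6 = 2.1000, f(x_6) = 7.200000, coefficient = 2
x_7 = 2.3250, f(x_7) = 7.650000, coefficient = 4
x_8 = 2.5500, f(x_8) = 8.100000, coefficient = 2
x_9 = 2.7750, f(x_9) = 8.550000, coefficient = 4
x_10 = 3.0000, f(x_10) = 9.000000, coefficient = 1

I ≈ (0.225000/3) × 202.500000 = 15.187500
Exact value: 15.187500
Error: 0.000000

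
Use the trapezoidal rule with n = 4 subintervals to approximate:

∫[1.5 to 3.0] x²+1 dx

f(x) = x²+1
a = 1.5, b = 3.0, n = 4
h = (b - a)/n = 0.375000

Trapezoidal rule: (h/2)[f(x₀) + 2f(x₁) + 2f(x₂) + ... + f(xₙ)]

x_0 = 1.5000, f(x_0) = 3.250000, coefficient = 1
x_1 = 1.8750, f(x_1) = 4.515625, coefficient = 2
x_2 = 2.2500, f(x_2) = 6.062500, coefficient = 2
x_3 = 2.6250, f(x_3) = 7.890625, coefficient = 2
x_4 = 3.0000, f(x_4) = 10.000000, coefficient = 1

I ≈ (0.375000/2) × 50.187500 = 9.410156
Exact value: 9.375000
Error: 0.035156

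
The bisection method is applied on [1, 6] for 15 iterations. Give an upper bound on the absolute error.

Bisection error bound: |error| ≤ (b-a)/2^n
|error| ≤ (6 - 1)/2^15 = 5/2^15
|error| ≤ 0.0001525879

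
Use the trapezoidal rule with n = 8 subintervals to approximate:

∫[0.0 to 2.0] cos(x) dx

f(x) = cos(x)
a = 0.0, b = 2.0, n = 8
h = (b - a)/n = 0.250000

Trapezoidal rule: (h/2)[f(x₀) + 2f(x₁) + 2f(x₂) + ... + f(xₙ)]

x_0 = 0.0000, f(x_0) = 1.000000, coefficient = 1
x_1 = 0.2500, f(x_1) = 0.968912, coefficient = 2
x_2 = 0.5000, f(x_2) = 0.877583, coefficient = 2
x_3 = 0.7500, f(x_3) = 0.731689, coefficient = 2
x_4 = 1.0000, f(x_4) = 0.540302, coefficient = 2
x_5 = 1.2500, f(x_5) = 0.315322, coefficient = 2
x_6 = 1.5000, f(x_6) = 0.070737, coefficient = 2
x_7 = 1.7500, f(x_7) = -0.178246, coefficient = 2
x_8 = 2.0000, f(x_8) = -0.416147, coefficient = 1

I ≈ (0.250000/2) × 7.236452 = 0.904557
Exact value: 0.909297
Error: 0.004741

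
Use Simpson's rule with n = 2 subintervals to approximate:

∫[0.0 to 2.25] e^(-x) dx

f(x) = e^(-x)
a = 0.0, b = 2.25, n = 2
h = (b - a)/n = 1.125000

Simpson's rule: (h/3)[f(x₀) + 4f(x₁) + 2f(x₂) + ... + f(xₙ)]

x_0 = 0.0000, f(x_0) = 1.000000, coefficient = 1
x_1 = 1.1250, f(x_1) = 0.324652, coefficient = 4
x_2 = 2.2500, f(x_2) = 0.105399, coefficient = 1

I ≈ (1.125000/3) × 2.404009 = 0.901503
Exact value: 0.894601
Error: 0.006903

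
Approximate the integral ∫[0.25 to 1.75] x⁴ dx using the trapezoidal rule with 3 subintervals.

f(x) = x⁴
a = 0.25, b = 1.75, n = 3
h = (b - a)/n = 0.500000

Trapezoidal rule: (h/2)[f(x₀) + 2f(x₁) + 2f(x₂) + ... + f(xₙ)]

x_0 = 0.2500, f(x_0) = 0.003906, coefficient = 1
x_1 = 0.7500, f(x_1) = 0.316406, coefficient = 2
x_2 = 1.2500, f(x_2) = 2.441406, coefficient = 2
x_3 = 1.7500, f(x_3) = 9.378906, coefficient = 1

I ≈ (0.500000/2) × 14.898438 = 3.724609
Exact value: 3.282422
Error: 0.442187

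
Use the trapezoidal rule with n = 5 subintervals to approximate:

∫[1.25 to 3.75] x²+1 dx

f(x) = x²+1
a = 1.25, b = 3.75, n = 5
h = (b - a)/n = 0.500000

Trapezoidal rule: (h/2)[f(x₀) + 2f(x₁) + 2f(x₂) + ... + f(xₙ)]

x_0 = 1.2500, f(x_0) = 2.562500, coefficient = 1
x_1 = 1.7500, f(x_1) = 4.062500, coefficient = 2
x_2 = 2.2500, f(x_2) = 6.062500, coefficient = 2
x_3 = 2.7500, f(x_3) = 8.562500, coefficient = 2
x_4 = 3.2500, f(x_4) = 11.562500, coefficient = 2
x_5 = 3.7500, f(x_5) = 15.062500, coefficient = 1

I ≈ (0.500000/2) × 78.125000 = 19.531250
Exact value: 19.427083
Error: 0.104167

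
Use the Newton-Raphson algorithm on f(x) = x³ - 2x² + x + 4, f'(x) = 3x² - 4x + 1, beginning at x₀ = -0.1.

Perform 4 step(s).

f(x) = x³ - 2x² + x + 4
f'(x) = 3x² - 4x + 1
x₀ = -0.1

Newton-Raphson formula: x_{n+1} = x_n - f(x_n)/f'(x_n)

Iteration 1:
  f(-0.100000) = 3.879000
  f'(-0.100000) = 1.430000
  x_1 = -0.100000 - 3.879000/1.430000 = -2.812587
Iteration 2:
  f(-2.812587) = -36.883272
  f'(-2.812587) = 35.982294
  x_2 = -2.812587 - (-36.883272)/35.982294 = -1.787548
Iteration 3:
  f(-1.787548) = -9.890004
  f'(-1.787548) = 17.736174
  x_3 = -1.787548 - (-9.890004)/17.736174 = -1.229930
Iteration 4:
  f(-1.229930) = -2.115938
  f'(-1.229930) = 10.457906
  x_4 = -1.229930 - (-2.115938)/10.457906 = -1.027601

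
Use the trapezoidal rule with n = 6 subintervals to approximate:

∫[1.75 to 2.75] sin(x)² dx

f(x) = sin(x)²
a = 1.75, b = 2.75, n = 6
h = (b - a)/n = 0.166667

Trapezoidal rule: (h/2)[f(x₀) + 2f(x₁) + 2f(x₂) + ... + f(xₙ)]

x_0 = 1.7500, f(x_0) = 0.968228, coefficient = 1
x_1 = 1.9167, f(x_1) = 0.885068, coefficient = 2
x_2 = 2.0833, f(x_2) = 0.759518, coefficient = 2
x_3 = 2.2500, f(x_3) = 0.605398, coefficient = 2
x_4 = 2.4167, f(x_4) = 0.439675, coefficient = 2
x_5 = 2.5833, f(x_5) = 0.280593, coefficient = 2
x_6 = 2.7500, f(x_6) = 0.145665, coefficient = 1

I ≈ (0.166667/2) × 7.054399 = 0.587867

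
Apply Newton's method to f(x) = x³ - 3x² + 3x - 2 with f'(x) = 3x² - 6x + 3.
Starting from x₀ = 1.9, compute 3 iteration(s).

f(x) = x³ - 3x² + 3x - 2
f'(x) = 3x² - 6x + 3
x₀ = 1.9

Newton-Raphson formula: x_{n+1} = x_n - f(x_n)/f'(x_n)

Iteration 1:
  f(1.900000) = -0.271000
  f'(1.900000) = 2.430000
  x_1 = 1.900000 - (-0.271000)/2.430000 = 2.011523
Iteration 2:
  f(2.011523) = 0.034968
  f'(2.011523) = 3.069534
  x_2 = 2.011523 - 0.034968/3.069534 = 2.000131
Iteration 3:
  f(2.000131) = 0.000392
  f'(2.000131) = 3.000785
  x_3 = 2.000131 - 0.000392/3.000785 = 2.000000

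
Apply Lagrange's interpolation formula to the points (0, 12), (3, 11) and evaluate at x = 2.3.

Lagrange interpolation formula:
P(x) = Σ yᵢ × Lᵢ(x)
where Lᵢ(x) = Π_{j≠i} (x - xⱼ)/(xᵢ - xⱼ)

L_0(2.3) = (2.3 - 3)/(0 - 3) = 0.233333
L_1(2.3) = (2.3 - 0)/(3 - 0) = 0.766667

P(2.3) = 12×L_0(2.3) + 11×L_1(2.3)
P(2.3) = 11.233333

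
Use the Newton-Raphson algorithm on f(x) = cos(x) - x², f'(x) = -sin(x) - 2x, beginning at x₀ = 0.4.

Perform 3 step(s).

f(x) = cos(x) - x²
f'(x) = -sin(x) - 2x
x₀ = 0.4

Newton-Raphson formula: x_{n+1} = x_n - f(x_n)/f'(x_n)

Iteration 1:
  f(0.400000) = 0.761061
  f'(0.400000) = -1.189418
  x_1 = 0.400000 - 0.761061/(-1.189418) = 1.039860
Iteration 2:
  f(1.039860) = -0.574967
  f'(1.039860) = -2.942053
  x_2 = 1.039860 - (-0.574967)/(-2.942053) = 0.844429
Iteration 3:
  f(0.844429) = -0.048902
  f'(0.844429) = -2.436450
  x_3 = 0.844429 - (-0.048902)/(-2.436450) = 0.824358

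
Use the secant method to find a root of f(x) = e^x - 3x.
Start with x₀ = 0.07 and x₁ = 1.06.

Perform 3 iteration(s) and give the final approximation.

f(x) = e^x - 3x
x₀ = 0.07, x₁ = 1.06

Secant formula: x_{n+1} = x_n - f(x_n)(x_n - x_{n-1})/(f(x_n) - f(x_{n-1}))

Iteration 1:
  f(0.070000) = 0.862508
  f(1.060000) = -0.293629
  x_2 = 1.060000 - (-0.293629)×(1.060000 - 0.070000)/(-0.293629 - 0.862508)
       = 0.808566
Iteration 2:
  f(1.060000) = -0.293629
  f(0.808566) = -0.181011
  x_3 = 0.808566 - (-0.181011)×(0.808566 - 1.060000)/(-0.181011 - (-0.293629))
       = 0.404436
Iteration 3:
  f(0.808566) = -0.181011
  f(0.404436) = 0.285150
  x_4 = 0.404436 - 0.285150×(0.404436 - 0.808566)/(0.285150 - (-0.181011))
       = 0.651641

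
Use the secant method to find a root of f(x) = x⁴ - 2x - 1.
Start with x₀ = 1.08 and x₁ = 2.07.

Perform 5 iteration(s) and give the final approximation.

f(x) = x⁴ - 2x - 1
x₀ = 1.08, x₁ = 2.07

Secant formula: x_{n+1} = x_n - f(x_n)(x_n - x_{n-1})/(f(x_n) - f(x_{n-1}))

Iteration 1:
  f(1.080000) = -1.799511
  f(2.070000) = 13.220368
  x_2 = 2.070000 - 13.220368×(2.070000 - 1.080000)/(13.220368 - (-1.799511))
       = 1.198611
Iteration 2:
  f(2.070000) = 13.220368
  f(1.198611) = -1.333208
  x_3 = 1.198611 - (-1.333208)×(1.198611 - 2.070000)/(-1.333208 - 13.220368)
       = 1.278436
Iteration 3:
  f(1.198611) = -1.333208
  f(1.278436) = -0.885614
  x_4 = 1.278436 - (-0.885614)×(1.278436 - 1.198611)/(-0.885614 - (-1.333208))
       = 1.436379
Iteration 4:
  f(1.278436) = -0.885614
  f(1.436379) = 0.383973
  x_5 = 1.436379 - 0.383973×(1.436379 - 1.278436)/(0.383973 - (-0.885614))
       = 1.388611
Iteration 5:
  f(1.436379) = 0.383973
  f(1.388611) = -0.059112
  x_6 = 1.388611 - (-0.059112)×(1.388611 - 1.436379)/(-0.059112 - 0.383973)
       = 1.394984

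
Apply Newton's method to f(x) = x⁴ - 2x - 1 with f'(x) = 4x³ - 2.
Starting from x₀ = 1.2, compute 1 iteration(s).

f(x) = x⁴ - 2x - 1
f'(x) = 4x³ - 2
x₀ = 1.2

Newton-Raphson formula: x_{n+1} = x_n - f(x_n)/f'(x_n)

Iteration 1:
  f(1.200000) = -1.326400
  f'(1.200000) = 4.912000
  x_1 = 1.200000 - (-1.326400)/4.912000 = 1.470033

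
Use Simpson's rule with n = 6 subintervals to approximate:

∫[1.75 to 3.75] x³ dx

f(x) = x³
a = 1.75, b = 3.75, n = 6
h = (b - a)/n = 0.333333

Simpson's rule: (h/3)[f(x₀) + 4f(x₁) + 2f(x₂) + ... + f(xₙ)]

x_0 = 1.7500, f(x_0) = 5.359375, coefficient = 1
x_1 = 2.0833, f(x_1) = 9.042245, coefficient = 4
x_2 = 2.4167, f(x_2) = 14.114005, coefficient = 2
x_3 = 2.7500, f(x_3) = 20.796875, coefficient = 4
x_4 = 3.0833, f(x_4) = 29.313079, coefficient = 2
x_5 = 3.4167, f(x_5) = 39.884838, coefficient = 4
x_6 = 3.7500, f(x_6) = 52.734375, coefficient = 1

I ≈ (0.333333/3) × 423.843750 = 47.093750
Exact value: 47.093750
Error: 0.000000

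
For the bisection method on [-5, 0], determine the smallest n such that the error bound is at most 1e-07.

We need (b-a)/2^n ≤ 1e-07
(0 - (-5))/2^n ≤ 1e-07
5/2^n ≤ 1e-07
2^n ≥ 50000000
n ≥ log₂(50000000) = 25.58
n ≥ 26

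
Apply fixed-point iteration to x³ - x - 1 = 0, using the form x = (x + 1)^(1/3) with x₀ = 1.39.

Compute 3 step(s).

Equation: x³ - x - 1 = 0
Fixed-point form: x = (x + 1)^(1/3)
x₀ = 1.39

x_1 = g(1.390000) = 1.337004
x_2 = g(1.337004) = 1.327048
x_3 = g(1.327048) = 1.325160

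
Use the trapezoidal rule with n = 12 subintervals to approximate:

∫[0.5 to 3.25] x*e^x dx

f(x) = x*e^x
a = 0.5, b = 3.25, n = 12
h = (b - a)/n = 0.229167

Trapezoidal rule: (h/2)[f(x₀) + 2f(x₁) + 2f(x₂) + ... + f(xₙ)]

x_0 = 0.5000, f(x_0) = 0.824361, coefficient = 1
x_1 = 0.7292, f(x_1) = 1.511819, coefficient = 2
x_2 = 0.9583, f(x_2) = 2.498708, coefficient = 2
x_3 = 1.1875, f(x_3) = 3.893663, coefficient = 2
x_4 = 1.4167, f(x_4) = 5.841417, coefficient = 2
x_5 = 1.6458, f(x_5) = 8.534188, coefficient = 2
x_6 = 1.8750, f(x_6) = 12.226536, coefficient = 2
x_7 = 2.1042, f(x_7) = 17.254728, coefficient = 2
x_8 = 2.3333, f(x_8) = 24.061937, coefficient = 2
x_9 = 2.5625, f(x_9) = 33.231006, coefficient = 2
x_10 = 2.7917, f(x_10) = 45.526995, coefficient = 2
x_11 = 3.0208, f(x_11) = 61.952382, coefficient = 2
x_12 = 3.2500, f(x_12) = 83.818605, coefficient = 1

I ≈ (0.229167/2) × 517.709720 = 59.320905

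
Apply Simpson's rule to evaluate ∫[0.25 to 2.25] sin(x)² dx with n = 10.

f(x) = sin(x)²
a = 0.25, b = 2.25, n = 10
h = (b - a)/n = 0.200000

Simpson's rule: (h/3)[f(x₀) + 4f(x₁) + 2f(x₂) + ... + f(xₙ)]

x_0 = 0.2500, f(x_0) = 0.061209, coefficient = 1
x_1 = 0.4500, f(x_1) = 0.189195, coefficient = 4
x_2 = 0.6500, f(x_2) = 0.366251, coefficient = 2
x_3 = 0.8500, f(x_3) = 0.564422, coefficient = 4
x_4 = 1.0500, f(x_4) = 0.752423, coefficient = 2
x_5 = 1.2500, f(x_5) = 0.900572, coefficient = 4
x_6 = 1.4500, f(x_6) = 0.985479, coefficient = 2
x_7 = 1.6500, f(x_7) = 0.993740, coefficient = 4
x_8 = 1.8500, f(x_8) = 0.924050, coefficient = 2
x_9 = 2.0500, f(x_9) = 0.787412, coefficient = 4
x_10 = 2.2500, f(x_10) = 0.605398, coefficient = 1

I ≈ (0.200000/3) × 20.464376 = 1.364292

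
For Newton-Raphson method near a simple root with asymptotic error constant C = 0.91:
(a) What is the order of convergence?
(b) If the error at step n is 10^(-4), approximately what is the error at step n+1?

(a) Newton-Raphson has quadratic (order 2) convergence near simple roots.
    This means |e_{n+1}| ≈ C|e_n|².

(b) With |e_n| = 10^(-4) and C = 0.91:
    |e_{n+1}| ≈ 0.91 × (10^(-4))² = 0.91 × 10^(-8)

(a) 2 (quadratic); (b) |e_{n+1}| ≈ 9.100e-09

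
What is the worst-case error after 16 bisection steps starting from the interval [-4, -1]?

Bisection error bound: |error| ≤ (b-a)/2^n
|error| ≤ (-1 - (-4))/2^16 = 3/2^16
|error| ≤ 0.0000457764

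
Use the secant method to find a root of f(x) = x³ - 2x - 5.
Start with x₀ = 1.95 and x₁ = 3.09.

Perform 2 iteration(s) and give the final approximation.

f(x) = x³ - 2x - 5
x₀ = 1.95, x₁ = 3.09

Secant formula: x_{n+1} = x_n - f(x_n)(x_n - x_{n-1})/(f(x_n) - f(x_{n-1}))

Iteration 1:
  f(1.950000) = -1.485125
  f(3.090000) = 18.323629
  x_2 = 3.090000 - 18.323629×(3.090000 - 1.950000)/(18.323629 - (-1.485125))
       = 2.035469
Iteration 2:
  f(3.090000) = 18.323629
  f(2.035469) = -0.637713
  x_3 = 2.035469 - (-0.637713)×(2.035469 - 3.090000)/(-0.637713 - 18.323629)
       = 2.070936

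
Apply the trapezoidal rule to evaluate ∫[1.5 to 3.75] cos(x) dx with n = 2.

f(x) = cos(x)
a = 1.5, b = 3.75, n = 2
h = (b - a)/n = 1.125000

Trapezoidal rule: (h/2)[f(x₀) + 2f(x₁) + 2f(x₂) + ... + f(xₙ)]

x_0 = 1.5000, f(x_0) = 0.070737, coefficient = 1
x_1 = 2.6250, f(x_1) = -0.869507, coefficient = 2
x_2 = 3.7500, f(x_2) = -0.820559, coefficient = 1

I ≈ (1.125000/2) × -2.488837 = -1.399971
Exact value: -1.569056
Error: 0.169086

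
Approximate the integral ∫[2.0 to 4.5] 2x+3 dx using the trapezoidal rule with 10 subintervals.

f(x) = 2x+3
a = 2.0, b = 4.5, n = 10
h = (b - a)/n = 0.250000

Trapezoidal rule: (h/2)[f(x₀) + 2f(x₁) + 2f(x₂) + ... + f(xₙ)]

x_0 = 2.0000, f(x_0) = 7.000000, coefficient = 1
x_1 = 2.2500, f(x_1) = 7.500000, coefficient = 2
x_2 = 2.5000, f(x_2) = 8.000000, coefficient = 2
x_3 = 2.7500, f(x_3) = 8.500000, coefficient = 2
x_4 = 3.0000, f(x_4) = 9.000000, coefficient = 2
x_5 = 3.2500, f(x_5) = 9.500000, coefficient = 2
x_6 = 3.5000, f(x_6) = 10.000000, coefficient = 2
x_7 = 3.7500, f(x_7) = 10.500000, coefficient = 2
x_8 = 4.0000, f(x_8) = 11.000000, coefficient = 2
x_9 = 4.2500, f(x_9) = 11.500000, coefficient = 2
x_10 = 4.5000, f(x_10) = 12.000000, coefficient = 1

I ≈ (0.250000/2) × 190.000000 = 23.750000
Exact value: 23.750000
Error: 0.000000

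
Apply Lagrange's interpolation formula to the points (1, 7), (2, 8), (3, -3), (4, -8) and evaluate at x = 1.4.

Lagrange interpolation formula:
P(x) = Σ yᵢ × Lᵢ(x)
where Lᵢ(x) = Π_{j≠i} (x - xⱼ)/(xᵢ - xⱼ)

L_0(1.4) = (1.4 - 2)/(1 - 2) × (1.4 - 3)/(1 - 3) × (1.4 - 4)/(1 - 4) = 0.416000
L_1(1.4) = (1.4 - 1)/(2 - 1) × (1.4 - 3)/(2 - 3) × (1.4 - 4)/(2 - 4) = 0.832000
L_2(1.4) = (1.4 - 1)/(3 - 1) × (1.4 - 2)/(3 - 2) × (1.4 - 4)/(3 - 4) = -0.312000
L_3(1.4) = (1.4 - 1)/(4 - 1) × (1.4 - 2)/(4 - 2) × (1.4 - 3)/(4 - 3) = 0.064000

P(1.4) = 7×L_0(1.4) + 8×L_1(1.4) + (-3)×L_2(1.4) + (-8)×L_3(1.4)
P(1.4) = 9.992000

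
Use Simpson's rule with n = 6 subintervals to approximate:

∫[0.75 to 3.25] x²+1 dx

f(x) = x²+1
a = 0.75, b = 3.25, n = 6
h = (b - a)/n = 0.416667

Simpson's rule: (h/3)[f(x₀) + 4f(x₁) + 2f(x₂) + ... + f(xₙ)]

x_0 = 0.7500, f(x_0) = 1.562500, coefficient = 1
x_1 = 1.1667, f(x_1) = 2.361111, coefficient = 4
x_2 = 1.5833, f(x_2) = 3.506944, coefficient = 2
x_3 = 2.0000, f(x_3) = 5.000000, coefficient = 4
x_4 = 2.4167, f(x_4) = 6.840278, coefficient = 2
x_5 = 2.8333, f(x_5) = 9.027778, coefficient = 4
x_6 = 3.2500, f(x_6) = 11.562500, coefficient = 1

I ≈ (0.416667/3) × 99.375000 = 13.802083
Exact value: 13.802083
Error: 0.000000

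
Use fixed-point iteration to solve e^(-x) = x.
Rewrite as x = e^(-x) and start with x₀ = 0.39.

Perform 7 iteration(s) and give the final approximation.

Equation: e^(-x) = x
Fixed-point form: x = e^(-x)
x₀ = 0.39

x_1 = g(0.390000) = 0.677057
x_2 = g(0.677057) = 0.508110
x_3 = g(0.508110) = 0.601631
x_4 = g(0.601631) = 0.547917
x_5 = g(0.547917) = 0.578153
x_6 = g(0.578153) = 0.560934
x_7 = g(0.560934) = 0.570676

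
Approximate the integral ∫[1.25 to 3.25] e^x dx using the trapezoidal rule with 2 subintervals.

f(x) = e^x
a = 1.25, b = 3.25, n = 2
h = (b - a)/n = 1.000000

Trapezoidal rule: (h/2)[f(x₀) + 2f(x₁) + 2f(x₂) + ... + f(xₙ)]

x_0 = 1.2500, f(x_0) = 3.490343, coefficient = 1
x_1 = 2.2500, f(x_1) = 9.487736, coefficient = 2
x_2 = 3.2500, f(x_2) = 25.790340, coefficient = 1

I ≈ (1.000000/2) × 48.256155 = 24.128077
Exact value: 22.299997
Error: 1.828080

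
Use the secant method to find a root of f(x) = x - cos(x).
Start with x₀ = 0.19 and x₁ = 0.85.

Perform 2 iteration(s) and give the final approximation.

f(x) = x - cos(x)
x₀ = 0.19, x₁ = 0.85

Secant formula: x_{n+1} = x_n - f(x_n)(x_n - x_{n-1})/(f(x_n) - f(x_{n-1}))

Iteration 1:
  f(0.190000) = -0.792004
  f(0.850000) = 0.190017
  x_2 = 0.850000 - 0.190017×(0.850000 - 0.190000)/(0.190017 - (-0.792004))
       = 0.722293
Iteration 2:
  f(0.850000) = 0.190017
  f(0.722293) = -0.027999
  x_3 = 0.722293 - (-0.027999)×(0.722293 - 0.850000)/(-0.027999 - 0.190017)
       = 0.738694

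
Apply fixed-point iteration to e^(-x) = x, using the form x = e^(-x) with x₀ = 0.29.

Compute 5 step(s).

Equation: e^(-x) = x
Fixed-point form: x = e^(-x)
x₀ = 0.29

x_1 = g(0.290000) = 0.748264
x_2 = g(0.748264) = 0.473187
x_3 = g(0.473187) = 0.623013
x_4 = g(0.623013) = 0.536326
x_5 = g(0.536326) = 0.584893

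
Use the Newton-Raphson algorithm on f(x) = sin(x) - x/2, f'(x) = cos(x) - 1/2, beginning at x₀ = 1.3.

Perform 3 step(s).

f(x) = sin(x) - x/2
f'(x) = cos(x) - 1/2
x₀ = 1.3

Newton-Raphson formula: x_{n+1} = x_n - f(x_n)/f'(x_n)

Iteration 1:
  f(1.300000) = 0.313558
  f'(1.300000) = -0.232501
  x_1 = 1.300000 - 0.313558/(-0.232501) = 2.648631
Iteration 2:
  f(2.648631) = -0.851078
  f'(2.648631) = -1.380935
  x_2 = 2.648631 - (-0.851078)/(-1.380935) = 2.032325
Iteration 3:
  f(2.032325) = -0.120790
  f'(2.032325) = -0.945317
  x_3 = 2.032325 - (-0.120790)/(-0.945317) = 1.904548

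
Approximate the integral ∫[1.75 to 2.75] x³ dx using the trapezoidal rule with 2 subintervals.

f(x) = x³
a = 1.75, b = 2.75, n = 2
h = (b - a)/n = 0.500000

Trapezoidal rule: (h/2)[f(x₀) + 2f(x₁) + 2f(x₂) + ... + f(xₙ)]

x_0 = 1.7500, f(x_0) = 5.359375, coefficient = 1
x_1 = 2.2500, f(x_1) = 11.390625, coefficient = 2
x_2 = 2.7500, f(x_2) = 20.796875, coefficient = 1

I ≈ (0.500000/2) × 48.937500 = 12.234375
Exact value: 11.953125
Error: 0.281250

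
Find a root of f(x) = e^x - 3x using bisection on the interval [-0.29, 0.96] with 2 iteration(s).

f(x) = e^x - 3x
Initial interval: [-0.29, 0.96]

Iteration 1:
  c_1 = (-0.290000 + 0.960000)/2 = 0.335000
  f(c_1) = f(0.335000) = 0.392940
  f(a) × f(c) ≥ 0, new interval: [0.335000, 0.960000]
Iteration 2:
  c_2 = (0.335000 + 0.960000)/2 = 0.647500
  f(c_2) = f(0.647500) = -0.031742
  f(a) × f(c) < 0, new interval: [0.335000, 0.647500]

After 2 iteration(s), the approximation is c_2 = 0.647500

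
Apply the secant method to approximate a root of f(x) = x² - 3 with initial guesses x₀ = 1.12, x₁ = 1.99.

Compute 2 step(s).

f(x) = x² - 3
x₀ = 1.12, x₁ = 1.99

Secant formula: x_{n+1} = x_n - f(x_n)(x_n - x_{n-1})/(f(x_n) - f(x_{n-1}))

Iteration 1:
  f(1.120000) = -1.745600
  f(1.990000) = 0.960100
  x_2 = 1.990000 - 0.960100×(1.990000 - 1.120000)/(0.960100 - (-1.745600))
       = 1.681286
Iteration 2:
  f(1.990000) = 0.960100
  f(1.681286) = -0.173277
  x_3 = 1.681286 - (-0.173277)×(1.681286 - 1.990000)/(-0.173277 - 0.960100)
       = 1.728484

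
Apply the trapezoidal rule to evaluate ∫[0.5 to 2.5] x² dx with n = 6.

f(x) = x²
a = 0.5, b = 2.5, n = 6
h = (b - a)/n = 0.333333

Trapezoidal rule: (h/2)[f(x₀) + 2f(x₁) + 2f(x₂) + ... + f(xₙ)]

x_0 = 0.5000, f(x_0) = 0.250000, coefficient = 1
x_1 = 0.8333, f(x_1) = 0.694444, coefficient = 2
x_2 = 1.1667, f(x_2) = 1.361111, coefficient = 2
x_3 = 1.5000, f(x_3) = 2.250000, coefficient = 2
x_4 = 1.8333, f(x_4) = 3.361111, coefficient = 2
x_5 = 2.1667, f(x_5) = 4.694444, coefficient = 2
x_6 = 2.5000, f(x_6) = 6.250000, coefficient = 1

I ≈ (0.333333/2) × 31.222222 = 5.203704
Exact value: 5.166667
Error: 0.037037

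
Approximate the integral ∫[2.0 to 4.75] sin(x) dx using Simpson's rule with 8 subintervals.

f(x) = sin(x)
a = 2.0, b = 4.75, n = 8
h = (b - a)/n = 0.343750

Simpson's rule: (h/3)[f(x₀) + 4f(x₁) + 2f(x₂) + ... + f(xₙ)]

x_0 = 2.0000, f(x_0) = 0.909297, coefficient = 1
x_1 = 2.3438, f(x_1) = 0.715851, coefficient = 4
x_2 = 2.6875, f(x_2) = 0.438647, coefficient = 2
x_3 = 3.0312, f(x_3) = 0.110119, coefficient = 4
x_4 = 3.3750, f(x_4) = -0.231294, coefficient = 2
x_5 = 3.7188, f(x_5) = -0.545644, coefficient = 4
x_6 = 4.0625, f(x_6) = -0.796151, coefficient = 2
x_7 = 4.4062, f(x_7) = -0.953504, coefficient = 4
x_8 = 4.7500, f(x_8) = -0.999293, coefficient = 1

I ≈ (0.343750/3) × -3.960303 = -0.453785
Exact value: -0.453749
Error: 0.000036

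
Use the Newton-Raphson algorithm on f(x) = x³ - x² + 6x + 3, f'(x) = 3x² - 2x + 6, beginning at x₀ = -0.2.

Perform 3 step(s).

f(x) = x³ - x² + 6x + 3
f'(x) = 3x² - 2x + 6
x₀ = -0.2

Newton-Raphson formula: x_{n+1} = x_n - f(x_n)/f'(x_n)

Iteration 1:
  f(-0.200000) = 1.752000
  f'(-0.200000) = 6.520000
  x_1 = -0.200000 - 1.752000/6.520000 = -0.468712
Iteration 2:
  f(-0.468712) = -0.134932
  f'(-0.468712) = 7.596495
  x_2 = -0.468712 - (-0.134932)/7.596495 = -0.450949
Iteration 3:
  f(-0.450949) = -0.000754
  f'(-0.450949) = 7.511964
  x_3 = -0.450949 - (-0.000754)/7.511964 = -0.450849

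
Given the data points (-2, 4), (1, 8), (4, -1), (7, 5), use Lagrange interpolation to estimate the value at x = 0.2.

Lagrange interpolation formula:
P(x) = Σ yᵢ × Lᵢ(x)
where Lᵢ(x) = Π_{j≠i} (x - xⱼ)/(xᵢ - xⱼ)

L_0(0.2) = (0.2 - 1)/(-2 - 1) × (0.2 - 4)/(-2 - 4) × (0.2 - 7)/(-2 - 7) = 0.127605
L_1(0.2) = (0.2 - (-2))/(1 - (-2)) × (0.2 - 4)/(1 - 4) × (0.2 - 7)/(1 - 7) = 1.052741
L_2(0.2) = (0.2 - (-2))/(4 - (-2)) × (0.2 - 1)/(4 - 1) × (0.2 - 7)/(4 - 7) = -0.221630
L_3(0.2) = (0.2 - (-2))/(7 - (-2)) × (0.2 - 1)/(7 - 1) × (0.2 - 4)/(7 - 4) = 0.041284

P(0.2) = 4×L_0(0.2) + 8×L_1(0.2) + (-1)×L_2(0.2) + 5×L_3(0.2)
P(0.2) = 9.360395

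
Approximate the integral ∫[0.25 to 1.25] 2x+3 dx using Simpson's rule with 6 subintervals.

f(x) = 2x+3
a = 0.25, b = 1.25, n = 6
h = (b - a)/n = 0.166667

Simpson's rule: (h/3)[f(x₀) + 4f(x₁) + 2f(x₂) + ... + f(xₙ)]

x_0 = 0.2500, f(x_0) = 3.500000, coefficient = 1
x_1 = 0.4167, f(x_1) = 3.833333, coefficient = 4
x_2 = 0.5833, f(x_2) = 4.166667, coefficient = 2
x_3 = 0.7500, f(x_3) = 4.500000, coefficient = 4
x_4 = 0.9167, f(x_4) = 4.833333, coefficient = 2
x_5 = 1.0833, f(x_5) = 5.166667, coefficient = 4
x_6 = 1.2500, f(x_6) = 5.500000, coefficient = 1

I ≈ (0.166667/3) × 81.000000 = 4.500000
Exact value: 4.500000
Error: 0.000000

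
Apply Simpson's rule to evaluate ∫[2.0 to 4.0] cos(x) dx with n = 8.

f(x) = cos(x)
a = 2.0, b = 4.0, n = 8
h = (b - a)/n = 0.250000

Simpson's rule: (h/3)[f(x₀) + 4f(x₁) + 2f(x₂) + ... + f(xₙ)]

x_0 = 2.0000, f(x_0) = -0.416147, coefficient = 1
x_1 = 2.2500, f(x_1) = -0.628174, coefficient = 4
x_2 = 2.5000, f(x_2) = -0.801144, coefficient = 2
x_3 = 2.7500, f(x_3) = -0.924302, coefficient = 4
x_4 = 3.0000, f(x_4) = -0.989992, coefficient = 2
x_5 = 3.2500, f(x_5) = -0.994130, coefficient = 4
x_6 = 3.5000, f(x_6) = -0.936457, coefficient = 2
x_7 = 3.7500, f(x_7) = -0.820559, coefficient = 4
x_8 = 4.0000, f(x_8) = -0.653644, coefficient = 1

I ≈ (0.250000/3) × -19.993636 = -1.666136
Exact value: -1.666100
Error: 0.000036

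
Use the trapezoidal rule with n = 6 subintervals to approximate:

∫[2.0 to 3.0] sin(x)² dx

f(x) = sin(x)²
a = 2.0, b = 3.0, n = 6
h = (b - a)/n = 0.166667

Trapezoidal rule: (h/2)[f(x₀) + 2f(x₁) + 2f(x₂) + ... + f(xₙ)]

x_0 = 2.0000, f(x_0) = 0.826822, coefficient = 1
x_1 = 2.1667, f(x_1) = 0.685022, coefficient = 2
x_2 = 2.3333, f(x_2) = 0.522853, coefficient = 2
x_3 = 2.5000, f(x_3) = 0.358169, coefficient = 2
x_4 = 2.6667, f(x_4) = 0.209098, coefficient = 2
x_5 = 2.8333, f(x_5) = 0.092052, coefficient = 2
x_6 = 3.0000, f(x_6) = 0.019915, coefficient = 1

I ≈ (0.166667/2) × 4.581124 = 0.381760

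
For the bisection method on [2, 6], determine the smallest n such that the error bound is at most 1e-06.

We need (b-a)/2^n ≤ 1e-06
(6 - 2)/2^n ≤ 1e-06
4/2^n ≤ 1e-06
2^n ≥ 4000000
n ≥ log₂(4000000) = 21.93
n ≥ 22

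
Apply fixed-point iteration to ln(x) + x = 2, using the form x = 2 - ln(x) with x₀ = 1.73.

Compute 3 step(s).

Equation: ln(x) + x = 2
Fixed-point form: x = 2 - ln(x)
x₀ = 1.73

x_1 = g(1.730000) = 1.451879
x_2 = g(1.451879) = 1.627142
x_3 = g(1.627142) = 1.513175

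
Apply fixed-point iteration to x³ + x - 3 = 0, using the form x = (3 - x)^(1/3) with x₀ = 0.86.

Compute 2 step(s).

Equation: x³ + x - 3 = 0
Fixed-point form: x = (3 - x)^(1/3)
x₀ = 0.86

x_1 = g(0.860000) = 1.288659
x_2 = g(1.288659) = 1.196131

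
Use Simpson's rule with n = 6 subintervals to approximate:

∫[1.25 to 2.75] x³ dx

f(x) = x³
a = 1.25, b = 2.75, n = 6
h = (b - a)/n = 0.250000

Simpson's rule: (h/3)[f(x₀) + 4f(x₁) + 2f(x₂) + ... + f(xₙ)]

x_0 = 1.2500, f(x_0) = 1.953125, coefficient = 1
x_1 = 1.5000, f(x_1) = 3.375000, coefficient = 4
x_2 = 1.7500, f(x_2) = 5.359375, coefficient = 2
x_3 = 2.0000, f(x_3) = 8.000000, coefficient = 4
x_4 = 2.2500, f(x_4) = 11.390625, coefficient = 2
x_5 = 2.5000, f(x_5) = 15.625000, coefficient = 4
x_6 = 2.7500, f(x_6) = 20.796875, coefficient = 1

I ≈ (0.250000/3) × 164.250000 = 13.687500
Exact value: 13.687500
Error: 0.000000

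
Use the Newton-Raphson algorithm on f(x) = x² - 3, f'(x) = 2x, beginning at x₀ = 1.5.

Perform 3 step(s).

f(x) = x² - 3
f'(x) = 2x
x₀ = 1.5

Newton-Raphson formula: x_{n+1} = x_n - f(x_n)/f'(x_n)

Iteration 1:
  f(1.500000) = -0.750000
  f'(1.500000) = 3.000000
  x_1 = 1.500000 - (-0.750000)/3.000000 = 1.750000
Iteration 2:
  f(1.750000) = 0.062500
  f'(1.750000) = 3.500000
  x_2 = 1.750000 - 0.062500/3.500000 = 1.732143
Iteration 3:
  f(1.732143) = 0.000319
  f'(1.732143) = 3.464286
  x_3 = 1.732143 - 0.000319/3.464286 = 1.732051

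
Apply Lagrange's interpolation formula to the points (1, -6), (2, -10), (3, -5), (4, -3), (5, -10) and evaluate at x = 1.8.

Lagrange interpolation formula:
P(x) = Σ yᵢ × Lᵢ(x)
where Lᵢ(x) = Π_{j≠i} (x - xⱼ)/(xᵢ - xⱼ)

L_0(1.8) = (1.8 - 2)/(1 - 2) × (1.8 - 3)/(1 - 3) × (1.8 - 4)/(1 - 4) × (1.8 - 5)/(1 - 5) = 0.070400
L_1(1.8) = (1.8 - 1)/(2 - 1) × (1.8 - 3)/(2 - 3) × (1.8 - 4)/(2 - 4) × (1.8 - 5)/(2 - 5) = 1.126400
L_2(1.8) = (1.8 - 1)/(3 - 1) × (1.8 - 2)/(3 - 2) × (1.8 - 4)/(3 - 4) × (1.8 - 5)/(3 - 5) = -0.281600
L_3(1.8) = (1.8 - 1)/(4 - 1) × (1.8 - 2)/(4 - 2) × (1.8 - 3)/(4 - 3) × (1.8 - 5)/(4 - 5) = 0.102400
L_4(1.8) = (1.8 - 1)/(5 - 1) × (1.8 - 2)/(5 - 2) × (1.8 - 3)/(5 - 3) × (1.8 - 4)/(5 - 4) = -0.017600

P(1.8) = (-6)×L_0(1.8) + (-10)×L_1(1.8) + (-5)×L_2(1.8) + (-3)×L_3(1.8) + (-10)×L_4(1.8)
P(1.8) = -10.409600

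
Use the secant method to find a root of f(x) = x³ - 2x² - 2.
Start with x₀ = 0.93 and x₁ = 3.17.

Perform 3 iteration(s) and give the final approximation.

f(x) = x³ - 2x² - 2
x₀ = 0.93, x₁ = 3.17

Secant formula: x_{n+1} = x_n - f(x_n)(x_n - x_{n-1})/(f(x_n) - f(x_{n-1}))

Iteration 1:
  f(0.930000) = -2.925443
  f(3.170000) = 9.757213
  x_2 = 3.170000 - 9.757213×(3.170000 - 0.930000)/(9.757213 - (-2.925443))
       = 1.446689
Iteration 2:
  f(3.170000) = 9.757213
  f(1.446689) = -3.158029
  x_3 = 1.446689 - (-3.158029)×(1.446689 - 3.170000)/(-3.158029 - 9.757213)
       = 1.868072
Iteration 3:
  f(1.446689) = -3.158029
  f(1.868072) = -2.460387
  x_4 = 1.868072 - (-2.460387)×(1.868072 - 1.446689)/(-2.460387 - (-3.158029))
       = 3.354171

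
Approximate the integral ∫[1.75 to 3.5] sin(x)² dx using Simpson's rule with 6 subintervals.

f(x) = sin(x)²
a = 1.75, b = 3.5, n = 6
h = (b - a)/n = 0.291667

Simpson's rule: (h/3)[f(x₀) + 4f(x₁) + 2f(x₂) + ... + f(xₙ)]

x_0 = 1.7500, f(x_0) = 0.968228, coefficient = 1
x_1 = 2.0417, f(x_1) = 0.794191, coefficient = 4
x_2 = 2.3333, f(x_2) = 0.522853, coefficient = 2
x_3 = 2.6250, f(x_3) = 0.243957, coefficient = 4
x_4 = 2.9167, f(x_4) = 0.049744, coefficient = 2
x_5 = 3.2083, f(x_5) = 0.004448, coefficient = 4
x_6 = 3.5000, f(x_6) = 0.123049, coefficient = 1

I ≈ (0.291667/3) × 6.406855 = 0.622889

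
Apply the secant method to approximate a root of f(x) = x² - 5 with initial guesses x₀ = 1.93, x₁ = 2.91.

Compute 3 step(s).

f(x) = x² - 5
x₀ = 1.93, x₁ = 2.91

Secant formula: x_{n+1} = x_n - f(x_n)(x_n - x_{n-1})/(f(x_n) - f(x_{n-1}))

Iteration 1:
  f(1.930000) = -1.275100
  f(2.910000) = 3.468100
  x_2 = 2.910000 - 3.468100×(2.910000 - 1.930000)/(3.468100 - (-1.275100))
       = 2.193450
Iteration 2:
  f(2.910000) = 3.468100
  f(2.193450) = -0.188775
  x_3 = 2.193450 - (-0.188775)×(2.193450 - 2.910000)/(-0.188775 - 3.468100)
       = 2.230440
Iteration 3:
  f(2.193450) = -0.188775
  f(2.230440) = -0.025137
  x_4 = 2.230440 - (-0.025137)×(2.230440 - 2.193450)/(-0.025137 - (-0.188775))
       = 2.236122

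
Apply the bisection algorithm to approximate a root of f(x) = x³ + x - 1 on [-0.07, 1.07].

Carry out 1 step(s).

f(x) = x³ + x - 1
Initial interval: [-0.07, 1.07]

Iteration 1:
  c_1 = (-0.070000 + 1.070000)/2 = 0.500000
  f(c_1) = f(0.500000) = -0.375000
  f(a) × f(c) ≥ 0, new interval: [0.500000, 1.070000]

After 1 iteration(s), the approximation is c_1 = 0.500000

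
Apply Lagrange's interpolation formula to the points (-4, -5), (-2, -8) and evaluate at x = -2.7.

Lagrange interpolation formula:
P(x) = Σ yᵢ × Lᵢ(x)
where Lᵢ(x) = Π_{j≠i} (x - xⱼ)/(xᵢ - xⱼ)

L_0(-2.7) = (-2.7 - (-2))/(-4 - (-2)) = 0.350000
L_1(-2.7) = (-2.7 - (-4))/(-2 - (-4)) = 0.650000

P(-2.7) = (-5)×L_0(-2.7) + (-8)×L_1(-2.7)
P(-2.7) = -6.950000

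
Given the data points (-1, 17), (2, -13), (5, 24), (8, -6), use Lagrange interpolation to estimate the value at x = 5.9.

Lagrange interpolation formula:
P(x) = Σ yᵢ × Lᵢ(x)
where Lᵢ(x) = Π_{j≠i} (x - xⱼ)/(xᵢ - xⱼ)

L_0(5.9) = (5.9 - 2)/(-1 - 2) × (5.9 - 5)/(-1 - 5) × (5.9 - 8)/(-1 - 8) = 0.045500
L_1(5.9) = (5.9 - (-1))/(2 - (-1)) × (5.9 - 5)/(2 - 5) × (5.9 - 8)/(2 - 8) = -0.241500
L_2(5.9) = (5.9 - (-1))/(5 - (-1)) × (5.9 - 2)/(5 - 2) × (5.9 - 8)/(5 - 8) = 1.046500
L_3(5.9) = (5.9 - (-1))/(8 - (-1)) × (5.9 - 2)/(8 - 2) × (5.9 - 5)/(8 - 5) = 0.149500

P(5.9) = 17×L_0(5.9) + (-13)×L_1(5.9) + 24×L_2(5.9) + (-6)×L_3(5.9)
P(5.9) = 28.132000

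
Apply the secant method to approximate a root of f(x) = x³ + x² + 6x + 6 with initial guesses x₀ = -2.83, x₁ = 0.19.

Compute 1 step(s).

f(x) = x³ + x² + 6x + 6
x₀ = -2.83, x₁ = 0.19

Secant formula: x_{n+1} = x_n - f(x_n)(x_n - x_{n-1})/(f(x_n) - f(x_{n-1}))

Iteration 1:
  f(-2.830000) = -25.636287
  f(0.190000) = 7.182959
  x_2 = 0.190000 - 7.182959×(0.190000 - (-2.830000))/(7.182959 - (-25.636287))
       = -0.470970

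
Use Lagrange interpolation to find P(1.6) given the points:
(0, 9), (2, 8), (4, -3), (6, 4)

Lagrange interpolation formula:
P(x) = Σ yᵢ × Lᵢ(x)
where Lᵢ(x) = Π_{j≠i} (x - xⱼ)/(xᵢ - xⱼ)

L_0(1.6) = (1.6 - 2)/(0 - 2) × (1.6 - 4)/(0 - 4) × (1.6 - 6)/(0 - 6) = 0.088000
L_1(1.6) = (1.6 - 0)/(2 - 0) × (1.6 - 4)/(2 - 4) × (1.6 - 6)/(2 - 6) = 1.056000
L_2(1.6) = (1.6 - 0)/(4 - 0) × (1.6 - 2)/(4 - 2) × (1.6 - 6)/(4 - 6) = -0.176000
L_3(1.6) = (1.6 - 0)/(6 - 0) × (1.6 - 2)/(6 - 2) × (1.6 - 4)/(6 - 4) = 0.032000

P(1.6) = 9×L_0(1.6) + 8×L_1(1.6) + (-3)×L_2(1.6) + 4×L_3(1.6)
P(1.6) = 9.896000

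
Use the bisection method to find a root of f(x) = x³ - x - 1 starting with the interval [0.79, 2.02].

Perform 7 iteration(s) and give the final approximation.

f(x) = x³ - x - 1
Initial interval: [0.79, 2.02]

Iteration 1:
  c_1 = (0.790000 + 2.020000)/2 = 1.405000
  f(c_1) = f(1.405000) = 0.368505
  f(a) × f(c) < 0, new interval: [0.790000, 1.405000]
Iteration 2:
  c_2 = (0.790000 + 1.405000)/2 = 1.097500
  f(c_2) = f(1.097500) = -0.775554
  f(a) × f(c) ≥ 0, new interval: [1.097500, 1.405000]
Iteration 3:
  c_3 = (1.097500 + 1.405000)/2 = 1.251250
  f(c_3) = f(1.251250) = -0.292260
  f(a) × f(c) ≥ 0, new interval: [1.251250, 1.405000]
Iteration 4:
  c_4 = (1.251250 + 1.405000)/2 = 1.328125
  f(c_4) = f(1.328125) = 0.014576
  f(a) × f(c) < 0, new interval: [1.251250, 1.328125]
Iteration 5:
  c_5 = (1.251250 + 1.328125)/2 = 1.289688
  f(c_5) = f(1.289688) = -0.144558
  f(a) × f(c) ≥ 0, new interval: [1.289688, 1.328125]
Iteration 6:
  c_6 = (1.289688 + 1.328125)/2 = 1.308906
  f(c_6) = f(1.308906) = -0.066442
  f(a) × f(c) ≥ 0, new interval: [1.308906, 1.328125]
Iteration 7:
  c_7 = (1.308906 + 1.328125)/2 = 1.318516
  f(c_7) = f(1.318516) = -0.026298
  f(a) × f(c) ≥ 0, new interval: [1.318516, 1.328125]

After 7 iteration(s), the approximation is c_7 = 1.318516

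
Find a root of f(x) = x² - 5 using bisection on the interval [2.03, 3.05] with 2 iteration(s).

f(x) = x² - 5
Initial interval: [2.03, 3.05]

Iteration 1:
  c_1 = (2.030000 + 3.050000)/2 = 2.540000
  f(c_1) = f(2.540000) = 1.451600
  f(a) × f(c) < 0, new interval: [2.030000, 2.540000]
Iteration 2:
  c_2 = (2.030000 + 2.540000)/2 = 2.285000
  f(c_2) = f(2.285000) = 0.221225
  f(a) × f(c) < 0, new interval: [2.030000, 2.285000]

After 2 iteration(s), the approximation is c_2 = 2.285000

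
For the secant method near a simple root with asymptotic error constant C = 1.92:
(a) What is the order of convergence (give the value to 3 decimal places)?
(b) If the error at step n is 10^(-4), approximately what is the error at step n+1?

(a) Secant method has superlinear convergence with order φ = (1+√5)/2 ≈ 1.618.
    This means |e_{n+1}| ≈ C|e_n|^1.618.

(b) With |e_n| = 10^(-4) and C = 1.92:
    |e_{n+1}| ≈ 1.92 × (10^(-4))^1.618 = 1.92 × 10^(-6.47)

(a) ≈ 1.618 (golden ratio); (b) |e_{n+1}| ≈ 6.474e-07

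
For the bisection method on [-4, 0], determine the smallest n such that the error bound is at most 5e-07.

We need (b-a)/2^n ≤ 5e-07
(0 - (-4))/2^n ≤ 5e-07
4/2^n ≤ 5e-07
2^n ≥ 8000000
n ≥ log₂(8000000) = 22.93
n ≥ 23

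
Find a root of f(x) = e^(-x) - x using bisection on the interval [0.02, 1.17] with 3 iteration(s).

f(x) = e^(-x) - x
Initial interval: [0.02, 1.17]

Iteration 1:
  c_1 = (0.020000 + 1.170000)/2 = 0.595000
  f(c_1) = f(0.595000) = -0.043437
  f(a) × f(c) < 0, new interval: [0.020000, 0.595000]
Iteration 2:
  c_2 = (0.020000 + 0.595000)/2 = 0.307500
  f(c_2) = f(0.307500) = 0.427783
  f(a) × f(c) ≥ 0, new interval: [0.307500, 0.595000]
Iteration 3:
  c_3 = (0.307500 + 0.595000)/2 = 0.451250
  f(c_3) = f(0.451250) = 0.185582
  f(a) × f(c) ≥ 0, new interval: [0.451250, 0.595000]

After 3 iteration(s), the approximation is c_3 = 0.451250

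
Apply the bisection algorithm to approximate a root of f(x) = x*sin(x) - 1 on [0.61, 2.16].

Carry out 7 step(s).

f(x) = x*sin(x) - 1
Initial interval: [0.61, 2.16]

Iteration 1:
  c_1 = (0.610000 + 2.160000)/2 = 1.385000
  f(c_1) = f(1.385000) = 0.361163
  f(a) × f(c) < 0, new interval: [0.610000, 1.385000]
Iteration 2:
  c_2 = (0.610000 + 1.385000)/2 = 0.997500
  f(c_2) = f(0.997500) = -0.161983
  f(a) × f(c) ≥ 0, new interval: [0.997500, 1.385000]
Iteration 3:
  c_3 = (0.997500 + 1.385000)/2 = 1.191250
  f(c_3) = f(1.191250) = 0.106472
  f(a) × f(c) < 0, new interval: [0.997500, 1.191250]
Iteration 4:
  c_4 = (0.997500 + 1.191250)/2 = 1.094375
  f(c_4) = f(1.094375) = -0.027493
  f(a) × f(c) ≥ 0, new interval: [1.094375, 1.191250]
Iteration 5:
  c_5 = (1.094375 + 1.191250)/2 = 1.142813
  f(c_5) = f(1.142813) = 0.039736
  f(a) × f(c) < 0, new interval: [1.094375, 1.142813]
Iteration 6:
  c_6 = (1.094375 + 1.142813)/2 = 1.118594
  f(c_6) = f(1.118594) = 0.006160
  f(a) × f(c) < 0, new interval: [1.094375, 1.118594]
Iteration 7:
  c_7 = (1.094375 + 1.118594)/2 = 1.106484
  f(c_7) = f(1.106484) = -0.010659
  f(a) × f(c) ≥ 0, new interval: [1.106484, 1.118594]

After 7 iteration(s), the approximation is c_7 = 1.106484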